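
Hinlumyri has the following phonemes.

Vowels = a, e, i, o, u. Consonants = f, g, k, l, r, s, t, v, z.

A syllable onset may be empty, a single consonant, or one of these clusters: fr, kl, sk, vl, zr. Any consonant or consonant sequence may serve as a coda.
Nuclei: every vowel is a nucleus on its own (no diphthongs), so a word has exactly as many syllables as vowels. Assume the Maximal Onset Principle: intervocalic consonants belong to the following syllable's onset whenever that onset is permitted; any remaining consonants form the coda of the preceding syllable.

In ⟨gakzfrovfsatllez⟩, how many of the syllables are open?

Nuclei (vowels): a, o, a, e → 4 syllables.
σ1/σ2 boundary: cluster /kzfr/ — the longest permitted-onset suffix is /fr/; onset = /fr/, preceding coda = /kz/.
σ2/σ3 boundary: cluster /vfs/ — the longest permitted-onset suffix is /s/; onset = /s/, preceding coda = /vf/.
σ3/σ4 boundary: /tll/ splits as /tl/ + /l/ (/l/ is the longest suffix that is a licit onset).
So the parse is gakz.frovf.satl.lez.
Classifying each syllable: /gakz/ (closed), /frovf/ (closed), /satl/ (closed), /lez/ (closed).
Open syllables: 0.

0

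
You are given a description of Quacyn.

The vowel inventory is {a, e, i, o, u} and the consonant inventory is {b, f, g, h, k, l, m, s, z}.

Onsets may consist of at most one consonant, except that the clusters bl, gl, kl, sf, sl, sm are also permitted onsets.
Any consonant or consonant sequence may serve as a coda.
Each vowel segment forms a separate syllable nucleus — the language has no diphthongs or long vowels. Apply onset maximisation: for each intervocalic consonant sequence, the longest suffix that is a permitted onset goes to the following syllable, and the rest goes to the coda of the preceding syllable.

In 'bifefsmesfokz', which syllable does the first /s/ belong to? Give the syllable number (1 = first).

3

Nuclei (vowels): i, e, e, o → 4 syllables.
σ1/σ2 boundary: just /f/ — single C goes to the following onset.
σ2/σ3 boundary: /fsm/; trying suffixes from longest down, /sm/ is the first permitted one, so coda /f/ | onset /sm/.
σ3/σ4 boundary: /sf/ is a licit onset in full, so it all attaches to the next syllable.
Syllabification: bi.fef.sme.sfokz.
The first /s/ is in the onset of syllable 3 (/sme/).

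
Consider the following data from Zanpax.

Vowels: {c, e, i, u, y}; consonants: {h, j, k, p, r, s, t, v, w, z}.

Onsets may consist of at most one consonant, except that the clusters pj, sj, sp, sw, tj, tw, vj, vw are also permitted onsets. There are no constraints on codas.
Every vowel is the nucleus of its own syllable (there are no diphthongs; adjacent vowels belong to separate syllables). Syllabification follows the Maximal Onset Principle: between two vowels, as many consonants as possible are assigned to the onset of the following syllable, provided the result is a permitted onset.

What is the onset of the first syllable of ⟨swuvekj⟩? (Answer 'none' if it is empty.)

sw

The vowels are u, e — 2 nuclei, so 2 syllables.
Between /u/ (V1) and /e/ (V2): /v/ is a single consonant, so it becomes the next onset.
Result: swu.vekj.
Syllable 1 is /swu/: onset /sw/, nucleus /u/, coda ∅.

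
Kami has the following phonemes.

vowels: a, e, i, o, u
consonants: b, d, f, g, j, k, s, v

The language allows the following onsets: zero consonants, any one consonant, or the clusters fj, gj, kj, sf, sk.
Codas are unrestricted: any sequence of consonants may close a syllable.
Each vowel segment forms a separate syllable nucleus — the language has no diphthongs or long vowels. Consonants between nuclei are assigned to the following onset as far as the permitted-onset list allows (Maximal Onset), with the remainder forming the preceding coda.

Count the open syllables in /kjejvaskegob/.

2

The vowels are e, a, e, o — 4 nuclei, so 4 syllables.
/e…a/ gap (V1→V2): /jv/ splits as /j/ + /v/ (/v/ is the longest suffix that is a licit onset).
/a…e/ gap (V2→V3): /sk/ — entire cluster is a permitted onset → onset /sk/, coda ∅.
/e…o/ gap (V3→V4): /g/ is a single consonant, so it becomes the next onset.
Result: kjej.va.ske.gob.
Classifying each syllable: /kjej/ (closed), /va/ (open), /ske/ (open), /gob/ (closed).
Open syllables: 2.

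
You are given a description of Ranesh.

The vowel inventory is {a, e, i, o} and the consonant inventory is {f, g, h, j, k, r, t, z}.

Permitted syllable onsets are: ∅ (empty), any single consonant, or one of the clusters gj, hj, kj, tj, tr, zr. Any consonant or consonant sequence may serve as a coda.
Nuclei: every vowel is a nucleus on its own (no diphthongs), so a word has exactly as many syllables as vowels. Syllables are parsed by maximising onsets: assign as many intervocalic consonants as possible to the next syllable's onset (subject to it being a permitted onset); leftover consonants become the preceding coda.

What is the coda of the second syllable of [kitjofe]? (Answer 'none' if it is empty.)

none

The vowels are i, o, e — 3 nuclei, so 3 syllables.
Between /i/ (V1) and /o/ (V2): /tj/ is a licit onset in full, so it all attaches to the next syllable.
Between /o/ (V2) and /e/ (V3): /f/ is a single consonant, so it becomes the next onset.
So the parse is ki.tjo.fe.
Syllable 2 is /tjo/: onset /tj/, nucleus /o/, coda ∅.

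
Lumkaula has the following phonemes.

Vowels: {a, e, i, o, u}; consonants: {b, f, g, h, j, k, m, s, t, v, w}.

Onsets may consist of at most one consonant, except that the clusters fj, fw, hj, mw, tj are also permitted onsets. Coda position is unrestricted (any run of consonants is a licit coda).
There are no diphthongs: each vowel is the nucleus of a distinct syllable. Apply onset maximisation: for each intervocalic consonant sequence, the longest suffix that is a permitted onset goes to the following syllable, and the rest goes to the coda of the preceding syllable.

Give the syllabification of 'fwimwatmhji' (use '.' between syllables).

The vowels are i, a, i — 3 nuclei, so 3 syllables.
σ1/σ2 boundary: /mw/ is a licit onset in full, so it all attaches to the next syllable.
σ2/σ3 boundary: /tmhj/ splits as /tm/ + /hj/ (/hj/ is the longest suffix that is a licit onset).

fwi.mwatm.hji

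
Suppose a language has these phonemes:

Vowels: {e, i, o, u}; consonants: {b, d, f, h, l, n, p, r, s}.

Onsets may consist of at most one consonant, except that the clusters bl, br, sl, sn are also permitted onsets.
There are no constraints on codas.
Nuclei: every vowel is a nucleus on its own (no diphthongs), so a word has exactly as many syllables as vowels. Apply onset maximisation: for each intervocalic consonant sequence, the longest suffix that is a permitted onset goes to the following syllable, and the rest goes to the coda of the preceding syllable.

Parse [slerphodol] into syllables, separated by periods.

Nuclei (vowels): e, o, o → 3 syllables.
/e…o/ gap (V1→V2): /rph/ — longest licit onset from the right is /h/, leaving /rp/ as coda.
/o…o/ gap (V2→V3): just /d/ — single C goes to the following onset.

slerp.ho.dol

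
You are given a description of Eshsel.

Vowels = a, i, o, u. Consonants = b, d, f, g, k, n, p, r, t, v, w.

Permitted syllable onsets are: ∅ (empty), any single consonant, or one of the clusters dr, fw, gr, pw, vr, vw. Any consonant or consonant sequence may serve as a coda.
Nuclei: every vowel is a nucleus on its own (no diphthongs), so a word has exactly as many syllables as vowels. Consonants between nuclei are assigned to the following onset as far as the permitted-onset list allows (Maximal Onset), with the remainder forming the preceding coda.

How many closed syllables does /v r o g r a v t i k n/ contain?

The vowels are o, a, i — 3 nuclei, so 3 syllables.
V1 /o/ – V2 /a/: /gr/ — entire cluster is a permitted onset → onset /gr/, coda ∅.
V2 /a/ – V3 /i/: /vt/ splits as /v/ + /t/ (/t/ is the longest suffix that is a licit onset).
Syllabification: vro.grav.tikn.
Classifying each syllable: /vro/ (open), /grav/ (closed), /tikn/ (closed).
Closed syllables: 2.

2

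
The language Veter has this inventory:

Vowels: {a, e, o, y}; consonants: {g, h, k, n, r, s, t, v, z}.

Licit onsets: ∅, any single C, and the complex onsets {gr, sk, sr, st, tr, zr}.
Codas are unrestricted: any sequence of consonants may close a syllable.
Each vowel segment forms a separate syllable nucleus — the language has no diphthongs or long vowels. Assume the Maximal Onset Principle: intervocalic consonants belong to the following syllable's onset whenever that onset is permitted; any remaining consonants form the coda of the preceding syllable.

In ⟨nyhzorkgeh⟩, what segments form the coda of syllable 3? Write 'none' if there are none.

Nuclei (vowels): y, o, e → 3 syllables.
/y…o/ gap (V1→V2): /hz/; trying suffixes from longest down, /z/ is the first permitted one, so coda /h/ | onset /z/.
/o…e/ gap (V2→V3): /rkg/ — longest licit onset from the right is /g/, leaving /rk/ as coda.
So the parse is nyh.zork.geh.
Syllable 3 is /geh/: onset /g/, nucleus /e/, coda /h/.

h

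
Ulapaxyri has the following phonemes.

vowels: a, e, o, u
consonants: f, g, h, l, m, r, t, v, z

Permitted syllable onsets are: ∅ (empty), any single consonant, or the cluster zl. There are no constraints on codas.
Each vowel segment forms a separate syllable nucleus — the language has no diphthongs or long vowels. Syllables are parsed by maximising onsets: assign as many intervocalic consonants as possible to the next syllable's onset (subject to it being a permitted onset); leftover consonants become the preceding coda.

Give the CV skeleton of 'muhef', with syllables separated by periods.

Nuclei (vowels): u, e → 2 syllables.
σ1/σ2 boundary: /h/ is a single consonant, so it becomes the next onset.
Syllabification: mu.hef.
Mapping each syllable to C/V: /mu/ → CV, /hef/ → CVC.

CV.CVC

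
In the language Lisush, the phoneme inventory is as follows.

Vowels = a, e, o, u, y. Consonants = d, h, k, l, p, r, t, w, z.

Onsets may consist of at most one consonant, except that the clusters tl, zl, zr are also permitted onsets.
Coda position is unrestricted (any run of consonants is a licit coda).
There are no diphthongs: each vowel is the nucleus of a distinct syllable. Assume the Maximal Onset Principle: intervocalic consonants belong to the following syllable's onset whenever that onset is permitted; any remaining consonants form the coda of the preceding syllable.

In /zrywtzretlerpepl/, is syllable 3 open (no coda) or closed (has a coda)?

The vowels are y, e, e, e — 4 nuclei, so 4 syllables.
V1 /y/ – V2 /e/: /wtzr/ — longest licit onset from the right is /zr/, leaving /wt/ as coda.
V2 /e/ – V3 /e/: /tl/ is a licit onset in full, so it all attaches to the next syllable.
V3 /e/ – V4 /e/: /rp/ — longest licit onset from the right is /p/, leaving /r/ as coda.
Result: zrywt.zre.tler.pepl.
Syllable 3 is /tler/ with coda /r/, so it is closed.

closed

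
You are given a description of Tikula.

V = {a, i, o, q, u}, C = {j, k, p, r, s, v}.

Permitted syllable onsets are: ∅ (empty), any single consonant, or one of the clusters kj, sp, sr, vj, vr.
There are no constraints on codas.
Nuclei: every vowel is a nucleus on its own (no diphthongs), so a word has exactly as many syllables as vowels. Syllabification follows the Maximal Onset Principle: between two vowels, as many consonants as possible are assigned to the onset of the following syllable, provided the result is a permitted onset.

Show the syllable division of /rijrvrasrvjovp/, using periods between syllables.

rijr.vrasr.vjovp

The vowels are i, a, o — 3 nuclei, so 3 syllables.
/i…a/ gap (V1→V2): /jrvr/ — longest licit onset from the right is /vr/, leaving /jr/ as coda.
/a…o/ gap (V2→V3): cluster /srvj/ — the longest permitted-onset suffix is /vj/; onset = /vj/, preceding coda = /sr/.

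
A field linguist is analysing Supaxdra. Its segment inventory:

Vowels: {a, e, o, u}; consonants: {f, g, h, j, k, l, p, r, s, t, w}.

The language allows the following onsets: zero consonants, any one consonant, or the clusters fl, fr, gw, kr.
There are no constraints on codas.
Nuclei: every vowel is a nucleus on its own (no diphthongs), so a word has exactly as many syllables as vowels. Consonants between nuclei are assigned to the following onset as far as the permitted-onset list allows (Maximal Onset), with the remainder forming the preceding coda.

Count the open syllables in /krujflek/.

Nuclei (vowels): u, e → 2 syllables.
Between /u/ (V1) and /e/ (V2): /jfl/; trying suffixes from longest down, /fl/ is the first permitted one, so coda /j/ | onset /fl/.
Result: kruj.flek.
Classifying each syllable: /kruj/ (closed), /flek/ (closed).
Open syllables: 0.

0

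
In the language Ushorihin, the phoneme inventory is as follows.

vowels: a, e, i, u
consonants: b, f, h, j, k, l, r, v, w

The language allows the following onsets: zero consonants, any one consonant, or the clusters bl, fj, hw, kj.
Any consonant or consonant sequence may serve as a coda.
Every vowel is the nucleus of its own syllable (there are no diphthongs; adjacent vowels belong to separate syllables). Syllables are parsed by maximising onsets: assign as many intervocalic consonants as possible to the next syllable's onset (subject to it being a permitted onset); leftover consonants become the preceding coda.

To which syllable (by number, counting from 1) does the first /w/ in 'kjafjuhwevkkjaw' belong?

3

Vowels present: a, u, e, a; each is a nucleus, giving 4 syllables.
/a…u/ gap (V1→V2): cluster /fj/ — /fj/ is itself a permitted onset, so the whole cluster goes right; preceding coda = ∅.
/u…e/ gap (V2→V3): /hw/ — entire cluster is a permitted onset → onset /hw/, coda ∅.
/e…a/ gap (V3→V4): /vkkj/ splits as /vk/ + /kj/ (/kj/ is the longest suffix that is a licit onset).
Syllabification: kja.fju.hwevk.kjaw.
The first /w/ is in the onset of syllable 3 (/hwevk/).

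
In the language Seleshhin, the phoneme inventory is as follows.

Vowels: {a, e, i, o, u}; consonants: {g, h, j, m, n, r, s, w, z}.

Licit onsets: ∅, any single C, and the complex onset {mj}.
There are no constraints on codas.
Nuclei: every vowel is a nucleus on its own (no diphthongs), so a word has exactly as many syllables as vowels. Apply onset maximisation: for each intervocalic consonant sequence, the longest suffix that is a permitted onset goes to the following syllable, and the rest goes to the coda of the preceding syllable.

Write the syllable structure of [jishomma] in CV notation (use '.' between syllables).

Vowels present: i, o, a; each is a nucleus, giving 3 syllables.
Between /i/ (V1) and /o/ (V2): /sh/ — longest licit onset from the right is /h/, leaving /s/ as coda.
Between /o/ (V2) and /a/ (V3): /mm/ splits as /m/ + /m/ (/m/ is the longest suffix that is a licit onset).
Result: jis.hom.ma.
Mapping each syllable to C/V: /jis/ → CVC, /hom/ → CVC, /ma/ → CV.

CVC.CVC.CV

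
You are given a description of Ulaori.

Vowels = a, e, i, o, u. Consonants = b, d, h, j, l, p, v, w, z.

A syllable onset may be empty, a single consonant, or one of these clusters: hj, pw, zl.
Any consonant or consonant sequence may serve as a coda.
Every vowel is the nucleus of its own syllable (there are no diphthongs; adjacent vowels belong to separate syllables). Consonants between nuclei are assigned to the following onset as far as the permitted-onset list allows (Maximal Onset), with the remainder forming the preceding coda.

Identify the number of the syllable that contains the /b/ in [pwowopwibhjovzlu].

3

Vowels present: o, o, i, o, u; each is a nucleus, giving 5 syllables.
σ1/σ2 boundary: /w/ → onset of the next syllable (single consonants are always licit onsets).
σ2/σ3 boundary: /pw/ is a licit onset in full, so it all attaches to the next syllable.
σ3/σ4 boundary: cluster /bhj/ — the longest permitted-onset suffix is /hj/; onset = /hj/, preceding coda = /b/.
σ4/σ5 boundary: /vzl/ — longest licit onset from the right is /zl/, leaving /v/ as coda.
So the parse is pwo.wo.pwib.hjov.zlu.
The /b/ is in the coda of syllable 3 (/pwib/).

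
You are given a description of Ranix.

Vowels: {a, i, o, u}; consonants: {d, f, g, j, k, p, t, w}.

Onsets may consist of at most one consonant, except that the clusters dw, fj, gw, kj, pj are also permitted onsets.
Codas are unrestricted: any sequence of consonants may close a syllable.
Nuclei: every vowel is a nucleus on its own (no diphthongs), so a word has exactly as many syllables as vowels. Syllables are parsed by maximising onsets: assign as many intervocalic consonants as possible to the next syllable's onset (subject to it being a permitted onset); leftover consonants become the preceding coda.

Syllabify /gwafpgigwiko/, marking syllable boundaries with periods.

gwafp.gi.gwi.ko

Nuclei (vowels): a, i, i, o → 4 syllables.
/a…i/ gap (V1→V2): cluster /fpg/ — the longest permitted-onset suffix is /g/; onset = /g/, preceding coda = /fp/.
/i…i/ gap (V2→V3): /gw/ — entire cluster is a permitted onset → onset /gw/, coda ∅.
/i…o/ gap (V3→V4): /k/ → onset of the next syllable (single consonants are always licit onsets).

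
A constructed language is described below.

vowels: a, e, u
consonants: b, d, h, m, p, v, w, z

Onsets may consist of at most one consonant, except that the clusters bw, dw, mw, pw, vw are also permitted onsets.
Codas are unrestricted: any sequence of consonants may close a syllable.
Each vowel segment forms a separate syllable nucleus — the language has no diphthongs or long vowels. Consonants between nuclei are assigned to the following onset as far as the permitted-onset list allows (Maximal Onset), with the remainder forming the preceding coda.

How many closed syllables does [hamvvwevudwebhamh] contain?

Nuclei (vowels): a, e, u, e, a → 5 syllables.
/a…e/ gap (V1→V2): cluster /mvvw/ — the longest permitted-onset suffix is /vw/; onset = /vw/, preceding coda = /mv/.
/e…u/ gap (V2→V3): /v/ is a single consonant, so it becomes the next onset.
/u…e/ gap (V3→V4): /dw/ is a licit onset in full, so it all attaches to the next syllable.
/e…a/ gap (V4→V5): /bh/ — longest licit onset from the right is /h/, leaving /b/ as coda.
Putting it together: hamv.vwe.vu.dweb.hamh.
Classifying each syllable: /hamv/ (closed), /vwe/ (open), /vu/ (open), /dweb/ (closed), /hamh/ (closed).
Closed syllables: 3.

3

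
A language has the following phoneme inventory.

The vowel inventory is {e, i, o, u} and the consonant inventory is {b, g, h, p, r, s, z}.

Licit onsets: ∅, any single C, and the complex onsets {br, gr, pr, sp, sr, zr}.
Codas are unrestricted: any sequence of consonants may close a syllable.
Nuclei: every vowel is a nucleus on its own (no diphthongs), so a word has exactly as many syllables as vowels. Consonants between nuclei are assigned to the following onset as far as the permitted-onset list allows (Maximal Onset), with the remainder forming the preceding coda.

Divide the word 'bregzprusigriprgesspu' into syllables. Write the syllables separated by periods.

Vowels present: e, u, i, i, e, u; each is a nucleus, giving 6 syllables.
V1 /e/ – V2 /u/: /gzpr/; trying suffixes from longest down, /pr/ is the first permitted one, so coda /gz/ | onset /pr/.
V2 /u/ – V3 /i/: /s/ is a single consonant, so it becomes the next onset.
V3 /i/ – V4 /i/: /gr/ — entire cluster is a permitted onset → onset /gr/, coda ∅.
V4 /i/ – V5 /e/: /prg/ splits as /pr/ + /g/ (/g/ is the longest suffix that is a licit onset).
V5 /e/ – V6 /u/: /ssp/ — longest licit onset from the right is /sp/, leaving /s/ as coda.

bregz.pru.si.gripr.ges.spu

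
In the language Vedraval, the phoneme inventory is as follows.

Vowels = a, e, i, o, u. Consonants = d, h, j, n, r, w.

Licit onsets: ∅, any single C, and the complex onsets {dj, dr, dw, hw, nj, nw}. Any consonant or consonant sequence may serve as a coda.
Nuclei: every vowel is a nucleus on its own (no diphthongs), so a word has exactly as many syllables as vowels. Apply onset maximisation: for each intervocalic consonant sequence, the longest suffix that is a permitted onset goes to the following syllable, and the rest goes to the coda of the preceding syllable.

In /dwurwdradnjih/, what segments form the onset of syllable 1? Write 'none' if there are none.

The vowels are u, a, i — 3 nuclei, so 3 syllables.
/u…a/ gap (V1→V2): cluster /rwdr/ — the longest permitted-onset suffix is /dr/; onset = /dr/, preceding coda = /rw/.
/a…i/ gap (V2→V3): /dnj/ — longest licit onset from the right is /nj/, leaving /d/ as coda.
Result: dwurw.drad.njih.
Syllable 1 is /dwurw/: onset /dw/, nucleus /u/, coda /rw/.

dw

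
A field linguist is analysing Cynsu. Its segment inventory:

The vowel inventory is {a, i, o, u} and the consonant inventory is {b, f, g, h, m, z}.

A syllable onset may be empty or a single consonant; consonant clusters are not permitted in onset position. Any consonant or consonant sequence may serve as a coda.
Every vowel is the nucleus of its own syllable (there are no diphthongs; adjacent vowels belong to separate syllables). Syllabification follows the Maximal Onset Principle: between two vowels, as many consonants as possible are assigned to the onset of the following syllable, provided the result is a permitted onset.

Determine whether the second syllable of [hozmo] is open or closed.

Vowels present: o, o; each is a nucleus, giving 2 syllables.
V1 /o/ – V2 /o/: cluster /zm/ — the longest permitted-onset suffix is /m/; onset = /m/, preceding coda = /z/.
So the parse is hoz.mo.
Syllable 2 is /mo/; it ends in its nucleus with no coda, so it is open.

open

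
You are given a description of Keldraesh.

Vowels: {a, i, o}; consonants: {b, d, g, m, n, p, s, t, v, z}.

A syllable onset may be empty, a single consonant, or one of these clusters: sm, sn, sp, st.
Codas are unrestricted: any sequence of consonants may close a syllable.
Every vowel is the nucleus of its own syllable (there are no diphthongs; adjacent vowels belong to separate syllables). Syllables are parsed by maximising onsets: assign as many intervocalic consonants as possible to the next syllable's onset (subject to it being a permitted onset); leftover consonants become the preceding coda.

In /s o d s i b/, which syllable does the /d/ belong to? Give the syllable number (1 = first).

The vowels are o, i — 2 nuclei, so 2 syllables.
σ1/σ2 boundary: /ds/; trying suffixes from longest down, /s/ is the first permitted one, so coda /d/ | onset /s/.
Syllabification: sod.sib.
The /d/ is in the coda of syllable 1 (/sod/).

1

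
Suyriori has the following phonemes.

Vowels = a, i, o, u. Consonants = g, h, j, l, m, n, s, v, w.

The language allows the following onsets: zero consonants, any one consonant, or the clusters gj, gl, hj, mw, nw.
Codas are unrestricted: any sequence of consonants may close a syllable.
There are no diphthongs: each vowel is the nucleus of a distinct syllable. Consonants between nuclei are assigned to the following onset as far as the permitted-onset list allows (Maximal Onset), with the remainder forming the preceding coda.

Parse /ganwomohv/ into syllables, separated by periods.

The vowels are a, o, o — 3 nuclei, so 3 syllables.
σ1/σ2 boundary: cluster /nw/ — /nw/ is itself a permitted onset, so the whole cluster goes right; preceding coda = ∅.
σ2/σ3 boundary: /m/ → onset of the next syllable (single consonants are always licit onsets).

ga.nwo.mohv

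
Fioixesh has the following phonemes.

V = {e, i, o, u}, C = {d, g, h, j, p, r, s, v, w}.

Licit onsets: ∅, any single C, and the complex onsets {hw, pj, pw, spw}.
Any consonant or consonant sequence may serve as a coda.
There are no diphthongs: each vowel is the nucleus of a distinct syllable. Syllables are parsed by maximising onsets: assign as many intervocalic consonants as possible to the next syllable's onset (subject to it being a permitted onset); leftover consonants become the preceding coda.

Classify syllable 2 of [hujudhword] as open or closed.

The vowels are u, u, o — 3 nuclei, so 3 syllables.
V1 /u/ – V2 /u/: just /j/ — single C goes to the following onset.
V2 /u/ – V3 /o/: /dhw/ — longest licit onset from the right is /hw/, leaving /d/ as coda.
Syllabification: hu.jud.hword.
Syllable 2 is /jud/ with coda /d/, so it is closed.

closed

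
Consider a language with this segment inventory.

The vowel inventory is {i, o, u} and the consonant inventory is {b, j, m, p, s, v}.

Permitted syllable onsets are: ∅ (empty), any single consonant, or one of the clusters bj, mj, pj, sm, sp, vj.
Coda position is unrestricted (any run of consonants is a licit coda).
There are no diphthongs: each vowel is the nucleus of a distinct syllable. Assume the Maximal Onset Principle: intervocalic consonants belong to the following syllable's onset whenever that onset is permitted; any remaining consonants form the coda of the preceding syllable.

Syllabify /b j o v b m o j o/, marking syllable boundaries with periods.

Vowels present: o, o, o; each is a nucleus, giving 3 syllables.
V1 /o/ – V2 /o/: cluster /vbm/ — the longest permitted-onset suffix is /m/; onset = /m/, preceding coda = /vb/.
V2 /o/ – V3 /o/: just /j/ — single C goes to the following onset.

bjovb.mo.jo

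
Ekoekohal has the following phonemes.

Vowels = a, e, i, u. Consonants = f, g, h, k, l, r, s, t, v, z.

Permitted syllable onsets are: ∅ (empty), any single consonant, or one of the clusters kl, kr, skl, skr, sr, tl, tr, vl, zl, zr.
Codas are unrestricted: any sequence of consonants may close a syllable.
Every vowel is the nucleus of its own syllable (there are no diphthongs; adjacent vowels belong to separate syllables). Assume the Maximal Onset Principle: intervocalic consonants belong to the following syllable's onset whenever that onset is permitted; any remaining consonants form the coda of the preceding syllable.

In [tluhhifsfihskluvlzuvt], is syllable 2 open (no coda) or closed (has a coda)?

closed

The vowels are u, i, i, u, u — 5 nuclei, so 5 syllables.
σ1/σ2 boundary: /hh/ — longest licit onset from the right is /h/, leaving /h/ as coda.
σ2/σ3 boundary: /fsf/ splits as /fs/ + /f/ (/f/ is the longest suffix that is a licit onset).
σ3/σ4 boundary: /hskl/ splits as /h/ + /skl/ (/skl/ is the longest suffix that is a licit onset).
σ4/σ5 boundary: /vlz/ — longest licit onset from the right is /z/, leaving /vl/ as coda.
So the parse is tluh.hifs.fih.skluvl.zuvt.
Syllable 2 is /hifs/ with coda /fs/, so it is closed.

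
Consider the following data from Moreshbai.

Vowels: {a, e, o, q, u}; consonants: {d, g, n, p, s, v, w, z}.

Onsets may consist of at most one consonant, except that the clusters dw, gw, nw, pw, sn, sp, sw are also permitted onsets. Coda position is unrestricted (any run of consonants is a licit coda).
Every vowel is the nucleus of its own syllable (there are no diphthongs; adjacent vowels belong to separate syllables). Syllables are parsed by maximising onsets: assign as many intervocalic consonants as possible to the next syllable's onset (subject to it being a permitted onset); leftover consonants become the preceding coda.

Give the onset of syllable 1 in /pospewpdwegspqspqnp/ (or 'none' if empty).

p

Vowels present: o, e, e, q, q; each is a nucleus, giving 5 syllables.
/o…e/ gap (V1→V2): /sp/ is a licit onset in full, so it all attaches to the next syllable.
/e…e/ gap (V2→V3): /wpdw/ splits as /wp/ + /dw/ (/dw/ is the longest suffix that is a licit onset).
/e…q/ gap (V3→V4): /gsp/ splits as /g/ + /sp/ (/sp/ is the longest suffix that is a licit onset).
/q…q/ gap (V4→V5): /sp/ — entire cluster is a permitted onset → onset /sp/, coda ∅.
Putting it together: po.spewp.dweg.spq.spqnp.
Syllable 1 is /po/: onset /p/, nucleus /o/, coda ∅.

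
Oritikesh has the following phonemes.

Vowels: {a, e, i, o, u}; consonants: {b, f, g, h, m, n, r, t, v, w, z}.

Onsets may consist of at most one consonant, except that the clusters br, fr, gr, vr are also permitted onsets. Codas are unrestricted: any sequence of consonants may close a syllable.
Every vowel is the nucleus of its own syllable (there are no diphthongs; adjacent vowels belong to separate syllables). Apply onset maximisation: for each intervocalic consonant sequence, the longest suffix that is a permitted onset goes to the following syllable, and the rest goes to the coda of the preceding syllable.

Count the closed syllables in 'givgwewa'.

Vowels present: i, e, a; each is a nucleus, giving 3 syllables.
σ1/σ2 boundary: /vgw/; trying suffixes from longest down, /w/ is the first permitted one, so coda /vg/ | onset /w/.
σ2/σ3 boundary: /w/ → onset of the next syllable (single consonants are always licit onsets).
So the parse is givg.we.wa.
Classifying each syllable: /givg/ (closed), /we/ (open), /wa/ (open).
Closed syllables: 1.

1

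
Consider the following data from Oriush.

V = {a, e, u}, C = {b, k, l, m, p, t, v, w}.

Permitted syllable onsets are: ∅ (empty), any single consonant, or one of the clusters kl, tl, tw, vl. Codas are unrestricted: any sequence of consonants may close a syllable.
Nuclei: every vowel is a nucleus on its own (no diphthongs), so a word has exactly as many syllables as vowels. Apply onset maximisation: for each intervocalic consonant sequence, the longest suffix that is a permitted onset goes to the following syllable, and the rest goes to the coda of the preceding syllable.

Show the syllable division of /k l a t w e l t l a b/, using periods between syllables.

kla.twel.tlab

The vowels are a, e, a — 3 nuclei, so 3 syllables.
/a…e/ gap (V1→V2): cluster /tw/ — /tw/ is itself a permitted onset, so the whole cluster goes right; preceding coda = ∅.
/e…a/ gap (V2→V3): /ltl/; trying suffixes from longest down, /tl/ is the first permitted one, so coda /l/ | onset /tl/.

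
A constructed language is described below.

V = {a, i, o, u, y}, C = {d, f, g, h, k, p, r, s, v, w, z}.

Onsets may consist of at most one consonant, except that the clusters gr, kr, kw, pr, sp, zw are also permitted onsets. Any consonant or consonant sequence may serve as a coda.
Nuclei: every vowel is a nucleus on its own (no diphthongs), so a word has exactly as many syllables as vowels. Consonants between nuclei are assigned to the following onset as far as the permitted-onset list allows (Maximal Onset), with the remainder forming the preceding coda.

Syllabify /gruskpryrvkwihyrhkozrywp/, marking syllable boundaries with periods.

The vowels are u, y, i, y, o, y — 6 nuclei, so 6 syllables.
/u…y/ gap (V1→V2): /skpr/; trying suffixes from longest down, /pr/ is the first permitted one, so coda /sk/ | onset /pr/.
/y…i/ gap (V2→V3): /rvkw/; trying suffixes from longest down, /kw/ is the first permitted one, so coda /rv/ | onset /kw/.
/i…y/ gap (V3→V4): /h/ is a single consonant, so it becomes the next onset.
/y…o/ gap (V4→V5): /rhk/; trying suffixes from longest down, /k/ is the first permitted one, so coda /rh/ | onset /k/.
/o…y/ gap (V5→V6): /zr/; trying suffixes from longest down, /r/ is the first permitted one, so coda /z/ | onset /r/.

grusk.pryrv.kwi.hyrh.koz.rywp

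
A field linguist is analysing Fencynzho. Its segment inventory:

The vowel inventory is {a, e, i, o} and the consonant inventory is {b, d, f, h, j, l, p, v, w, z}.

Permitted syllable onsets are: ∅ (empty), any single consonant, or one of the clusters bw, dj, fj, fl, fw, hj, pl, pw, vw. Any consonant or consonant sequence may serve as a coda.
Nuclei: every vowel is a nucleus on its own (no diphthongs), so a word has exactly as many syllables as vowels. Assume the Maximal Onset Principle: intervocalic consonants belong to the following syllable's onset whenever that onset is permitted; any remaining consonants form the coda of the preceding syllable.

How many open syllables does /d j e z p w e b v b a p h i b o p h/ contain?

The vowels are e, e, a, i, o — 5 nuclei, so 5 syllables.
V1 /e/ – V2 /e/: /zpw/ splits as /z/ + /pw/ (/pw/ is the longest suffix that is a licit onset).
V2 /e/ – V3 /a/: /bvb/ splits as /bv/ + /b/ (/b/ is the longest suffix that is a licit onset).
V3 /a/ – V4 /i/: /ph/ — longest licit onset from the right is /h/, leaving /p/ as coda.
V4 /i/ – V5 /o/: just /b/ — single C goes to the following onset.
Putting it together: djez.pwebv.bap.hi.boph.
Classifying each syllable: /djez/ (closed), /pwebv/ (closed), /bap/ (closed), /hi/ (open), /boph/ (closed).
Open syllables: 1.

1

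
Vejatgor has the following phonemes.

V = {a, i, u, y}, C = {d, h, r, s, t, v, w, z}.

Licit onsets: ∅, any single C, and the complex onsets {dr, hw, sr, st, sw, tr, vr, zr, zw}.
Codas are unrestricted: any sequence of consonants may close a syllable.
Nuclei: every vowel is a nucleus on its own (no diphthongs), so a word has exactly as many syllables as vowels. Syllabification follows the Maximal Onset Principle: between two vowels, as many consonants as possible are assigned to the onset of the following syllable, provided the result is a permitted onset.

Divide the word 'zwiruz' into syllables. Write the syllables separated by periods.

The vowels are i, u — 2 nuclei, so 2 syllables.
Between /i/ (V1) and /u/ (V2): /r/ is a single consonant, so it becomes the next onset.

zwi.ruz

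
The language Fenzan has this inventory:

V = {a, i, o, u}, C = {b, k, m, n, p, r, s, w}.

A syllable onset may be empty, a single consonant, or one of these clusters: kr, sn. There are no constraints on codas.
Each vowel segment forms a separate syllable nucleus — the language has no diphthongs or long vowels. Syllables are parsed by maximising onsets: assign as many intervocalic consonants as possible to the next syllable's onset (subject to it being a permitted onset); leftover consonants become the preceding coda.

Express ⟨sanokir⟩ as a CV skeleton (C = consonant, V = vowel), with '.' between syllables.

Nuclei (vowels): a, o, i → 3 syllables.
σ1/σ2 boundary: just /n/ — single C goes to the following onset.
σ2/σ3 boundary: just /k/ — single C goes to the following onset.
So the parse is sa.no.kir.
Mapping each syllable to C/V: /sa/ → CV, /no/ → CV, /kir/ → CVC.

CV.CV.CVC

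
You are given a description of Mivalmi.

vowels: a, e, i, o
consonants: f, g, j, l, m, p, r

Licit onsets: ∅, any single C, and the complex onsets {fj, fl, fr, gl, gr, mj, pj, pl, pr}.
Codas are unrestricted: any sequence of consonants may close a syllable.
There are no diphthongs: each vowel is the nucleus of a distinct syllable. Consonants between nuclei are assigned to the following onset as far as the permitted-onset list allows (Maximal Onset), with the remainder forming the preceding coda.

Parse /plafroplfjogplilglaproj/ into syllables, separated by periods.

pla.fropl.fjog.plil.gla.proj

Vowels present: a, o, o, i, a, o; each is a nucleus, giving 6 syllables.
Between /a/ (V1) and /o/ (V2): cluster /fr/ — /fr/ is itself a permitted onset, so the whole cluster goes right; preceding coda = ∅.
Between /o/ (V2) and /o/ (V3): /plfj/ — longest licit onset from the right is /fj/, leaving /pl/ as coda.
Between /o/ (V3) and /i/ (V4): /gpl/; trying suffixes from longest down, /pl/ is the first permitted one, so coda /g/ | onset /pl/.
Between /i/ (V4) and /a/ (V5): /lgl/ — longest licit onset from the right is /gl/, leaving /l/ as coda.
Between /a/ (V5) and /o/ (V6): /pr/ is a licit onset in full, so it all attaches to the next syllable.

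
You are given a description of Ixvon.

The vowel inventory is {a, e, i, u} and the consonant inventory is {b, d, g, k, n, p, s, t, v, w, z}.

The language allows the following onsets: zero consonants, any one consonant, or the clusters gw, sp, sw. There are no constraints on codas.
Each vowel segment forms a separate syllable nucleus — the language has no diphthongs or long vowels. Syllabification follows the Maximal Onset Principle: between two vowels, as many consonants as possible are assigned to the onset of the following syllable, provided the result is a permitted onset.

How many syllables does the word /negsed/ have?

Nuclei (vowels): e, e → 2 syllables.

2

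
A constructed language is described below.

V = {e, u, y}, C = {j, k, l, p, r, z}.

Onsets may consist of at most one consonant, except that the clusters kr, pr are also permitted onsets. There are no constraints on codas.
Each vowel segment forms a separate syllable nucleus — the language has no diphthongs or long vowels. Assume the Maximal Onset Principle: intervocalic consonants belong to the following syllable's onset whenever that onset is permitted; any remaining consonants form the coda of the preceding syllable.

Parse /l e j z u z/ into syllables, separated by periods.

lej.zuz

Vowels present: e, u; each is a nucleus, giving 2 syllables.
V1 /e/ – V2 /u/: /jz/; trying suffixes from longest down, /z/ is the first permitted one, so coda /j/ | onset /z/.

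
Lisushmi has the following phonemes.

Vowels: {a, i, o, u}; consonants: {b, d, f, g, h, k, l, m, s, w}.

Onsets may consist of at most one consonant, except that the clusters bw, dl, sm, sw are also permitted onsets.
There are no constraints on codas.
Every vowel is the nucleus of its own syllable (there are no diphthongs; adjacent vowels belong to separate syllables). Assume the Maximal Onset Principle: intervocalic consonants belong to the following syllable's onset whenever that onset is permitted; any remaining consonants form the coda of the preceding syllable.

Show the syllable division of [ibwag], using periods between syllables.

i.bwag

The vowels are i, a — 2 nuclei, so 2 syllables.
σ1/σ2 boundary: /bw/ — entire cluster is a permitted onset → onset /bw/, coda ∅.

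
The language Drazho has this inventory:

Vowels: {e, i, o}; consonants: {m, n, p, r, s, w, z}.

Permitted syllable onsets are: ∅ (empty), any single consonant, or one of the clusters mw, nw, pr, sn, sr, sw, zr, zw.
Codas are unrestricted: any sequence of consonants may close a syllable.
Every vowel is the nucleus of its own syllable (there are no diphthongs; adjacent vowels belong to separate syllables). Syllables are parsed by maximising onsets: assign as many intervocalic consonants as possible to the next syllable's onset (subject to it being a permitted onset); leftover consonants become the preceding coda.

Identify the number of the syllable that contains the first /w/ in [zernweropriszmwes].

The vowels are e, e, o, i, e — 5 nuclei, so 5 syllables.
σ1/σ2 boundary: /rnw/; trying suffixes from longest down, /nw/ is the first permitted one, so coda /r/ | onset /nw/.
σ2/σ3 boundary: just /r/ — single C goes to the following onset.
σ3/σ4 boundary: /pr/ — entire cluster is a permitted onset → onset /pr/, coda ∅.
σ4/σ5 boundary: cluster /szmw/ — the longest permitted-onset suffix is /mw/; onset = /mw/, preceding coda = /sz/.
Putting it together: zer.nwe.ro.prisz.mwes.
The first /w/ is in the onset of syllable 2 (/nwe/).

2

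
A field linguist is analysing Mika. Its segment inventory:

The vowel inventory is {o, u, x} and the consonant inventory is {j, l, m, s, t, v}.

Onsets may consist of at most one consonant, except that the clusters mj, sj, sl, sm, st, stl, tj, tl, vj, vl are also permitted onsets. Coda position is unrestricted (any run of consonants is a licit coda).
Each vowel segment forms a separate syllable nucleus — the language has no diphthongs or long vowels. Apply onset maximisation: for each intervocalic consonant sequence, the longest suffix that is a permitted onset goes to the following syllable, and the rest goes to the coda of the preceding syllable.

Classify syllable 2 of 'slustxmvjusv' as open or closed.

closed

The vowels are u, x, u — 3 nuclei, so 3 syllables.
Between /u/ (V1) and /x/ (V2): /st/ is a licit onset in full, so it all attaches to the next syllable.
Between /x/ (V2) and /u/ (V3): cluster /mvj/ — the longest permitted-onset suffix is /vj/; onset = /vj/, preceding coda = /m/.
Result: slu.stxm.vjusv.
Syllable 2 is /stxm/ with coda /m/, so it is closed.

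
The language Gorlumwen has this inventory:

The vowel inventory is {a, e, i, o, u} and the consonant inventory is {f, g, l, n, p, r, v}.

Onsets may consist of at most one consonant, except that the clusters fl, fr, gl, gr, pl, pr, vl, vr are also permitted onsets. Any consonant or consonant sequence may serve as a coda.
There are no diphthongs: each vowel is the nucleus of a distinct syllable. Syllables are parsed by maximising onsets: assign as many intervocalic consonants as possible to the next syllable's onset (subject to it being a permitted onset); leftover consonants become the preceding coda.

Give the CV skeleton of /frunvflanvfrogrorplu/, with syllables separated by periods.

CCVCC.CCVCC.CCV.CCVC.CCV

Vowels present: u, a, o, o, u; each is a nucleus, giving 5 syllables.
/u…a/ gap (V1→V2): /nvfl/; trying suffixes from longest down, /fl/ is the first permitted one, so coda /nv/ | onset /fl/.
/a…o/ gap (V2→V3): /nvfr/ — longest licit onset from the right is /fr/, leaving /nv/ as coda.
/o…o/ gap (V3→V4): /gr/ — entire cluster is a permitted onset → onset /gr/, coda ∅.
/o…u/ gap (V4→V5): /rpl/ — longest licit onset from the right is /pl/, leaving /r/ as coda.
So the parse is frunv.flanv.fro.gror.plu.
Mapping each syllable to C/V: /frunv/ → CCVCC, /flanv/ → CCVCC, /fro/ → CCV, /gror/ → CCVC, /plu/ → CCV.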